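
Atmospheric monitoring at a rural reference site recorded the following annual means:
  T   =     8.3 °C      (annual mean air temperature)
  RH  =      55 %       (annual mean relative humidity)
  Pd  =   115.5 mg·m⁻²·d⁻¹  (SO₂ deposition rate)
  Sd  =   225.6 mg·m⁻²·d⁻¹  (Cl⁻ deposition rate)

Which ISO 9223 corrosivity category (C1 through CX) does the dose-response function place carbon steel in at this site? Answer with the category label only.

carbon steel: T≤10 °C ⇒ hinge +0.150·(8.3−10) = -0.2550
  Pd branch = 1.77·Pd^0.52·e^(0.02·RH+f) = 48.7 μm/a
  Cl⁻ term: 0.102·225.6^0.62·exp(0.033·55+0.04·8.3) = 25.12
  sum: 48.7 + 25.12 → r_corr = 73.82 μm/a
ISO 9223 Table 2 (carbon steel): 50 < 73.8 ≤ 80 μm/a ⇒ C4

C4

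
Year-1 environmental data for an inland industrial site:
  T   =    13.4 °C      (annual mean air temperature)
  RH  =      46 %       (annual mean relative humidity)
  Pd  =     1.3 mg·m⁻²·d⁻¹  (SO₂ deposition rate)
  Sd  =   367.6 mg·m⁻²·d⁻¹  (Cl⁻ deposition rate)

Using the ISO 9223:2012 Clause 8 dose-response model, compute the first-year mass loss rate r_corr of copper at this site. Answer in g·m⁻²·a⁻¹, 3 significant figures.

r_corr = 5.16 g·m⁻²·a⁻¹

copper: T>10 °C ⇒ hinge -0.080·(13.4−10) = -0.2720
  Pd branch = 0.0053·Pd^0.26·e^(0.059·RH+f) = 0.06523 μm/a
  Sd branch = 0.01025·Sd^0.27·e^(0.036·RH+0.049·T) = 0.5102 μm/a
  sum: 0.06523 + 0.5102 → r_corr = 0.5754 μm/a
Convert to mass loss: 0.5754 μm/a × 8.96 g/cm³ = 5.156 g·m⁻²·a⁻¹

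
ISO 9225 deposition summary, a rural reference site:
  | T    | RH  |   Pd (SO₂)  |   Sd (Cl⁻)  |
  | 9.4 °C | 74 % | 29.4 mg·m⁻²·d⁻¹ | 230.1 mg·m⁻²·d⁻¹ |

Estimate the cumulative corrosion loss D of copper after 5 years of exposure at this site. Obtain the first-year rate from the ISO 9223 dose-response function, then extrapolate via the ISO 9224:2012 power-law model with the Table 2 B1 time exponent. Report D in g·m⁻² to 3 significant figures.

copper: T≤10 °C ⇒ hinge +0.126·(9.4−10) = -0.0756
  sulphur-dioxide contribution → 0.9318 μm/a
  chloride contribution → 1.013 μm/a
  ⇒ r_corr(copper) = 1.944 μm/a
Power-law: D(5) = r_corr · 5^0.667
  D(5) = 1.944 × 5^0.667 = 1.944 × 2.926 = 5.689 μm
  Mass loss = 5.689 μm × 8.96 g/cm³ = 50.97 g·m⁻²

D(5) = 51.0 g·m⁻²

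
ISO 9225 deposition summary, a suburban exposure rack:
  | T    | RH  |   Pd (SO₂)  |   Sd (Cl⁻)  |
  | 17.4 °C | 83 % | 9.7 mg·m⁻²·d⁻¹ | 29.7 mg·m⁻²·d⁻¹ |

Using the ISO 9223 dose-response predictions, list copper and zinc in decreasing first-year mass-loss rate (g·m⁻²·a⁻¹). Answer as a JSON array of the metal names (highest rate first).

["copper", "zinc"]

copper: f(T) = -0.080·(T−10) [T>10 °C] = -0.5920
  Pd branch = 0.0053·Pd^0.26·e^(0.059·RH+f) = 0.7087 μm/a
  Cl⁻ term: 0.01025·29.7^0.27·exp(0.036·83+0.049·17.4) = 1.192
  r_corr = 0.7087 + 1.192 = 1.901 μm/a
  mass loss = 1.901 μm/a × 8.96 g/cm³ = 17.03 g·m⁻²·a⁻¹
zinc: f(T) = -0.071·(T−10) [T>10 °C] = -0.5254
  SO₂ term: 0.0129·9.7^0.44·exp(0.046·83-0.5254) = 0.9435
  Cl⁻ term: 0.0175·29.7^0.57·exp(0.008·83+0.085·17.4) = 1.031
  sum: 0.9435 + 1.031 → r_corr = 1.974 μm/a
  mass loss = 1.974 μm/a × 7.14 g/cm³ = 14.1 g·m⁻²·a⁻¹
Ordering by g·m⁻²·a⁻¹: copper (17) > zinc (14.1)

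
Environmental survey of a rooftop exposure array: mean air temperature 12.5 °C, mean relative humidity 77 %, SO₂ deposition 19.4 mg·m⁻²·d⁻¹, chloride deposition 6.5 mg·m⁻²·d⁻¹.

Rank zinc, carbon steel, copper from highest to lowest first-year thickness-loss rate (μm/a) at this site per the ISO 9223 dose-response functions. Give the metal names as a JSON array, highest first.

zinc: T>10 °C ⇒ hinge -0.071·(12.5−10) = -0.1775
  Pd branch = 0.0129·Pd^0.44·e^(0.046·RH+f) = 1.375 μm/a
  Cl⁻ term: 0.0175·6.5^0.57·exp(0.008·77+0.085·12.5) = 0.2725
  r_corr = 1.375 + 0.2725 = 1.648 μm/a
carbon steel: temperature factor f = -0.054·(2.5) = -0.1350
  SO₂ term: 1.77·19.4^0.52·exp(0.02·77-0.1350) = 33.71
  Cl⁻ term: 0.102·6.5^0.62·exp(0.033·77+0.04·12.5) = 6.812
  sum: 33.71 + 6.812 → r_corr = 40.53 μm/a
copper: temperature factor f = -0.080·(2.5) = -0.2000
  Pd branch = 0.0053·Pd^0.26·e^(0.059·RH+f) = 0.8815 μm/a
  Cl⁻ term: 0.01025·6.5^0.27·exp(0.036·77+0.049·12.5) = 0.5013
  r_corr = 0.8815 + 0.5013 = 1.383 μm/a
Ordering by μm/a: carbon steel (40.5) > zinc (1.65) > copper (1.38)

["carbon steel", "zinc", "copper"]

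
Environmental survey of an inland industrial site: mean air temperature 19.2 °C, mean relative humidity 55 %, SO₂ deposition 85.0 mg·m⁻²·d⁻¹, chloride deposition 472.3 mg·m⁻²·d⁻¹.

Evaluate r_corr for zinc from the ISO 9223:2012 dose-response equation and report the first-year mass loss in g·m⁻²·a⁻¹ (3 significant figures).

zinc: temperature factor f = -0.071·(9.2) = -0.6532
  Pd branch = 0.0129·Pd^0.44·e^(0.046·RH+f) = 0.5951 μm/a
  Sd branch = 0.0175·Sd^0.57·e^(0.008·RH+0.085·T) = 4.647 μm/a
  r_corr = 0.5951 + 4.647 = 5.242 μm/a
Convert to mass loss: 5.242 μm/a × 7.14 g/cm³ = 37.43 g·m⁻²·a⁻¹

r_corr = 37.4 g·m⁻²·a⁻¹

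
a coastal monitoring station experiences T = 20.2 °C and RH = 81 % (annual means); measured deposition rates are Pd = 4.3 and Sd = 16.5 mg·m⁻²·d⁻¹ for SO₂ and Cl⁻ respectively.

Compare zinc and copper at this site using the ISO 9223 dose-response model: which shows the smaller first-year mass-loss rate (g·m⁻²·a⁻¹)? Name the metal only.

zinc

zinc: f(T) = -0.071·(T−10) [T>10 °C] = -0.7242
  sulphur-dioxide contribution → 0.4932 μm/a
  chloride contribution → 0.9207 μm/a
  ⇒ r_corr(zinc) = 1.414 μm/a
  mass loss = 1.414 μm/a × 7.14 g/cm³ = 10.09 g·m⁻²·a⁻¹
copper: T>10 °C ⇒ hinge -0.080·(20.2−10) = -0.8160
  sulphur-dioxide contribution → 0.4075 μm/a
  chloride contribution → 1.086 μm/a
  total first-year rate 1.493 μm/a
  mass loss = 1.493 μm/a × 8.96 g/cm³ = 13.38 g·m⁻²·a⁻¹
Ordering by g·m⁻²·a⁻¹: copper (13.4) > zinc (10.1)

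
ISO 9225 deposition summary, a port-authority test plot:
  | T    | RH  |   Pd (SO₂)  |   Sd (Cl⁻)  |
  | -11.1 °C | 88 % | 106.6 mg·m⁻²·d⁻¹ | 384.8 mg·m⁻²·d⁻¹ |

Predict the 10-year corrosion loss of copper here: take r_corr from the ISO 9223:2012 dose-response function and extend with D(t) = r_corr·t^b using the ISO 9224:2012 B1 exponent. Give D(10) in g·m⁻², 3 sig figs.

copper: f(T) = +0.126·(T−10) [T≤10 °C] = -2.6586
  Pd branch = 0.0053·Pd^0.26·e^(0.059·RH+f) = 0.2248 μm/a
  Sd branch = 0.01025·Sd^0.27·e^(0.036·RH+0.049·T) = 0.7053 μm/a
  r_corr = 0.2248 + 0.7053 = 0.9301 μm/a
Long-term exponent b (ISO 9224 Table 2, B1) = 0.667
  D(10) = 0.9301 × 10^0.667 = 0.9301 × 4.645 = 4.32 μm
  Mass loss = 4.32 μm × 8.96 g/cm³ = 38.71 g·m⁻²

D(10) = 38.7 g·m⁻²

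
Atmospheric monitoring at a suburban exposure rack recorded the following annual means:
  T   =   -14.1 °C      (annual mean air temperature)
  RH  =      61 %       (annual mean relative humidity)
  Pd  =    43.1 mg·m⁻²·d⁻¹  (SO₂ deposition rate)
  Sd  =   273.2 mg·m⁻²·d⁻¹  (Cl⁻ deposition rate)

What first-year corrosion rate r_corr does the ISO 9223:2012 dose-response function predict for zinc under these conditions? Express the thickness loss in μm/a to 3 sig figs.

r_corr = 0.658 μm/a

zinc: f(T) = +0.038·(T−10) [T≤10 °C] = -0.9158
  SO₂ term: 0.0129·43.1^0.44·exp(0.046·61-0.9158) = 0.4474
  Sd branch = 0.0175·Sd^0.57·e^(0.008·RH+0.085·T) = 0.2105 μm/a
  r_corr = 0.4474 + 0.2105 = 0.6579 μm/a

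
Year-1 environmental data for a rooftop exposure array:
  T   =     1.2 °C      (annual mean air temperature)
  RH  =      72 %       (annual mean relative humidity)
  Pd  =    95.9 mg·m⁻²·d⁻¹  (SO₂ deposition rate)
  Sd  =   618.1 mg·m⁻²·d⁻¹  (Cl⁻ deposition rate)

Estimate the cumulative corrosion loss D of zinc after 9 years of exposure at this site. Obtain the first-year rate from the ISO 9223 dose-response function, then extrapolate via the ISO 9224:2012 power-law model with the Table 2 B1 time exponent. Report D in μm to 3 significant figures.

D(9) = 19.3 μm

zinc: T≤10 °C ⇒ hinge +0.038·(1.2−10) = -0.3344
  SO₂ term: 0.0129·95.9^0.44·exp(0.046·72-0.3344) = 1.887
  Cl⁻ term: 0.0175·618.1^0.57·exp(0.008·72+0.085·1.2) = 1.344
  r_corr = 1.887 + 1.344 = 3.231 μm/a
Power-law: D(9) = r_corr · 9^0.813
  D(9) = 3.231 × 9^0.813 = 3.231 × 5.968 = 19.28 μm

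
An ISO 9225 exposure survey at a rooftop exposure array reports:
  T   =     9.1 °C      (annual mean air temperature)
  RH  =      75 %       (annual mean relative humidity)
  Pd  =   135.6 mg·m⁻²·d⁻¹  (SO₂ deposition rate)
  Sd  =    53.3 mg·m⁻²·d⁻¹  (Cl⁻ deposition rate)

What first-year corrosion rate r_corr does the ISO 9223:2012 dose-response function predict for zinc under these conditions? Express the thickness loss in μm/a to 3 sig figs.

zinc: f(T) = +0.038·(T−10) [T≤10 °C] = -0.0342
  Pd branch = 0.0129·Pd^0.44·e^(0.046·RH+f) = 3.406 μm/a
  Cl⁻ term: 0.0175·53.3^0.57·exp(0.008·75+0.085·9.1) = 0.6665
  r_corr = 3.406 + 0.6665 = 4.072 μm/a

r_corr = 4.07 μm/a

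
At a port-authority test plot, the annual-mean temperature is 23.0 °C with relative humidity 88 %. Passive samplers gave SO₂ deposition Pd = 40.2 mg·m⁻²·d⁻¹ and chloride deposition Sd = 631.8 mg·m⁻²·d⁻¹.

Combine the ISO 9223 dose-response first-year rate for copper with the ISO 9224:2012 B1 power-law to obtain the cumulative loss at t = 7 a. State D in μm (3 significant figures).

D(7) = 18.9 μm

copper: f(T) = -0.080·(T−10) [T>10 °C] = -1.0400
  sulphur-dioxide contribution → 0.8802 μm/a
  chloride contribution → 4.287 μm/a
  ⇒ r_corr(copper) = 5.167 μm/a
Power-law: D(7) = r_corr · 7^0.667
  D(7) = 5.167 × 7^0.667 = 5.167 × 3.662 = 18.92 μm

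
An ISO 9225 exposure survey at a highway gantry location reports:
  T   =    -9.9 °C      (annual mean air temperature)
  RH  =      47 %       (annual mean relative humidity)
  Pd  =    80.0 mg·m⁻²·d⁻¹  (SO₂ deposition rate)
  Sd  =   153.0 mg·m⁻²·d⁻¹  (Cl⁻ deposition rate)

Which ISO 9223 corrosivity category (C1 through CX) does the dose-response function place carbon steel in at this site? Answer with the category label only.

C2

carbon steel: temperature factor f = +0.150·(-19.9) = -2.9850
  Pd branch = 1.77·Pd^0.52·e^(0.02·RH+f) = 2.236 μm/a
  Sd branch = 0.102·Sd^0.62·e^(0.033·RH+0.04·T) = 7.324 μm/a
  r_corr = 2.236 + 7.324 = 9.559 μm/a
ISO 9223 Table 2 (carbon steel): 1.3 < 9.56 ≤ 25 μm/a ⇒ C2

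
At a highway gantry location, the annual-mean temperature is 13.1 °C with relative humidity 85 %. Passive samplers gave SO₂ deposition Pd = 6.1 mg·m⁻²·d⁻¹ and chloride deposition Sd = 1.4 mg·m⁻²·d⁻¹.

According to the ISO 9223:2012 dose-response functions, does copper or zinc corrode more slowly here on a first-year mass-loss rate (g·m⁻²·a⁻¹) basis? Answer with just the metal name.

copper: f(T) = -0.080·(T−10) [T>10 °C] = -0.2480
  Pd branch = 0.0053·Pd^0.26·e^(0.059·RH+f) = 0.9971 μm/a
  Sd branch = 0.01025·Sd^0.27·e^(0.036·RH+0.049·T) = 0.4549 μm/a
  sum: 0.9971 + 0.4549 → r_corr = 1.452 μm/a
  mass loss = 1.452 μm/a × 8.96 g/cm³ = 13.01 g·m⁻²·a⁻¹
zinc: T>10 °C ⇒ hinge -0.071·(13.1−10) = -0.2201
  Pd branch = 0.0129·Pd^0.44·e^(0.046·RH+f) = 1.145 μm/a
  Sd branch = 0.0175·Sd^0.57·e^(0.008·RH+0.085·T) = 0.1274 μm/a
  r_corr = 1.145 + 0.1274 = 1.272 μm/a
  mass loss = 1.272 μm/a × 7.14 g/cm³ = 9.082 g·m⁻²·a⁻¹
Ordering by g·m⁻²·a⁻¹: copper (13) > zinc (9.08)

zinc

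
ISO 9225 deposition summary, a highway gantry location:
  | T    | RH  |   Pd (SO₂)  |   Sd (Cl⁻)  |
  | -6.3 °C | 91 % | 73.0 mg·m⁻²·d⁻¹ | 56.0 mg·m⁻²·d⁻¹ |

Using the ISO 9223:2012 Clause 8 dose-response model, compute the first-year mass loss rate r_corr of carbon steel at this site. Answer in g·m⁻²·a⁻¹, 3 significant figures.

carbon steel: f(T) = +0.150·(T−10) [T≤10 °C] = -2.4450
  SO₂ term: 1.77·73.0^0.52·exp(0.02·91-2.4450) = 8.82
  Cl⁻ term: 0.102·56.0^0.62·exp(0.033·91+0.04·-6.3) = 19.37
  r_corr = 8.82 + 19.37 = 28.19 μm/a
Convert to mass loss: 28.19 μm/a × 7.85 g/cm³ = 221.3 g·m⁻²·a⁻¹

r_corr = 221 g·m⁻²·a⁻¹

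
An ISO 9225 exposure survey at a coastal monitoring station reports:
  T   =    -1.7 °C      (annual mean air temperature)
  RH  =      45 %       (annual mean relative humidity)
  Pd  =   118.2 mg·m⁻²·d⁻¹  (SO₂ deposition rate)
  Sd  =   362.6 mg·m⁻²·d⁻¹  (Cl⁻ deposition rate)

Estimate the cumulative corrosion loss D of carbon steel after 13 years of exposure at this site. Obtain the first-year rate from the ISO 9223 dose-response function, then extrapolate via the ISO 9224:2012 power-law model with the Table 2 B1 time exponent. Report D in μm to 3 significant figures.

carbon steel: T≤10 °C ⇒ hinge +0.150·(-1.7−10) = -1.7550
  SO₂ term: 1.77·118.2^0.52·exp(0.02·45-1.7550) = 9.004
  Cl⁻ term: 0.102·362.6^0.62·exp(0.033·45+0.04·-1.7) = 16.25
  sum: 9.004 + 16.25 → r_corr = 25.25 μm/a
Power-law: D(13) = r_corr · 13^0.523
  D(13) = 25.25 × 13^0.523 = 25.25 × 3.825 = 96.58 μm

D(13) = 96.6 μm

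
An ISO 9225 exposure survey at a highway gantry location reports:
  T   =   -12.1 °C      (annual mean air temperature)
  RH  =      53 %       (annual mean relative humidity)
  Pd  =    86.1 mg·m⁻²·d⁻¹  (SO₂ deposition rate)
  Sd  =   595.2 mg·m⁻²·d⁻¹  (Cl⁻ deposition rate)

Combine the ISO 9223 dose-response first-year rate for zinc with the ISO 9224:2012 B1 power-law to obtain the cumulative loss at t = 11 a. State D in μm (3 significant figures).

D(11) = 5.75 μm

zinc: f(T) = +0.038·(T−10) [T≤10 °C] = -0.8398
  SO₂ term: 0.0129·86.1^0.44·exp(0.046·53-0.8398) = 0.453
  Sd branch = 0.0175·Sd^0.57·e^(0.008·RH+0.085·T) = 0.3648 μm/a
  sum: 0.453 + 0.3648 → r_corr = 0.8178 μm/a
ISO 9224: D(t) = r_corr · t^b with b = 0.813 (zinc, B1)
  D(11) = 0.8178 × 11^0.813 = 0.8178 × 7.025 = 5.745 μm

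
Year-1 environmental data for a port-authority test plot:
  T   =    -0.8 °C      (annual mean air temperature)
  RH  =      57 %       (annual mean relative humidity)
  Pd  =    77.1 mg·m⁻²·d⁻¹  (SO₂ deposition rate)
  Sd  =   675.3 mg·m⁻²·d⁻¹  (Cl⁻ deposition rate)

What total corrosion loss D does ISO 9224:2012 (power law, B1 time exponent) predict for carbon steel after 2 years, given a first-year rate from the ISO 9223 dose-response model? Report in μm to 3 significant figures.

carbon steel: temperature factor f = +0.150·(-10.8) = -1.6200
  SO₂ term: 1.77·77.1^0.52·exp(0.02·57-1.6200) = 10.49
  Sd branch = 0.102·Sd^0.62·e^(0.033·RH+0.04·T) = 36.8 μm/a
  sum: 10.49 + 36.8 → r_corr = 47.29 μm/a
Long-term exponent b (ISO 9224 Table 2, B1) = 0.523
  D(2) = 47.29 × 2^0.523 = 47.29 × 1.437 = 67.96 μm

D(2) = 68.0 μm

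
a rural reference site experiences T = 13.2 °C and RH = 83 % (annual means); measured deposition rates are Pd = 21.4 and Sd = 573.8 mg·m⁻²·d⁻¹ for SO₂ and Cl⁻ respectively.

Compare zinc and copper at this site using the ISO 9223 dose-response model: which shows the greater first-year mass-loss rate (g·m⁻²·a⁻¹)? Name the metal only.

zinc

zinc: f(T) = -0.071·(T−10) [T>10 °C] = -0.2272
  sulphur-dioxide contribution → 1.801 μm/a
  chloride contribution → 3.901 μm/a
  total first-year rate 5.702 μm/a
  mass loss = 5.702 μm/a × 7.14 g/cm³ = 40.71 g·m⁻²·a⁻¹
copper: f(T) = -0.080·(T−10) [T>10 °C] = -0.2560
  sulphur-dioxide contribution → 1.218 μm/a
  chloride contribution → 2.159 μm/a
  total first-year rate 3.377 μm/a
  mass loss = 3.377 μm/a × 8.96 g/cm³ = 30.26 g·m⁻²·a⁻¹
Ordering by g·m⁻²·a⁻¹: zinc (40.7) > copper (30.3)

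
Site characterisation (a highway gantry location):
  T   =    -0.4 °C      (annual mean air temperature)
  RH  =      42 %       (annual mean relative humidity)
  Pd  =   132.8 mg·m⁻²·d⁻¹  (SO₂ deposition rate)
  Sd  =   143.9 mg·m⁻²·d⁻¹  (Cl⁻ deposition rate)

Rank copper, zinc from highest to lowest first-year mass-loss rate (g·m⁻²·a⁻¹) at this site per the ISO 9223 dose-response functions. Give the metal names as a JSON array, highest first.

copper: T≤10 °C ⇒ hinge +0.126·(-0.4−10) = -1.3104
  SO₂ term: 0.0053·132.8^0.26·exp(0.059·42-1.3104) = 0.06073
  Cl⁻ term: 0.01025·143.9^0.27·exp(0.036·42+0.049·-0.4) = 0.1744
  r_corr = 0.06073 + 0.1744 = 0.2351 μm/a
  mass loss = 0.2351 μm/a × 8.96 g/cm³ = 2.107 g·m⁻²·a⁻¹
zinc: T≤10 °C ⇒ hinge +0.038·(-0.4−10) = -0.3952
  Pd branch = 0.0129·Pd^0.44·e^(0.046·RH+f) = 0.5155 μm/a
  Cl⁻ term: 0.0175·143.9^0.57·exp(0.008·42+0.085·-0.4) = 0.4021
  sum: 0.5155 + 0.4021 → r_corr = 0.9175 μm/a
  mass loss = 0.9175 μm/a × 7.14 g/cm³ = 6.551 g·m⁻²·a⁻¹
Ordering by g·m⁻²·a⁻¹: zinc (6.55) > copper (2.11)

["zinc", "copper"]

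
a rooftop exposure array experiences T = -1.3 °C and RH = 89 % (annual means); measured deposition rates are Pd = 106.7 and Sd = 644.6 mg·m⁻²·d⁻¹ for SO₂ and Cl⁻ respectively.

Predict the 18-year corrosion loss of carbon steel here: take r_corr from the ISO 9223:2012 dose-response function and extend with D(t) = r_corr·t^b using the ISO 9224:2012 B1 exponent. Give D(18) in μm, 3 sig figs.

D(18) = 556 μm

carbon steel: T≤10 °C ⇒ hinge +0.150·(-1.3−10) = -1.6950
  sulphur-dioxide contribution → 21.85 μm/a
  chloride contribution → 100.8 μm/a
  ⇒ r_corr(carbon steel) = 122.6 μm/a
Long-term exponent b (ISO 9224 Table 2, B1) = 0.523
  D(18) = 122.6 × 18^0.523 = 122.6 × 4.534 = 556 μm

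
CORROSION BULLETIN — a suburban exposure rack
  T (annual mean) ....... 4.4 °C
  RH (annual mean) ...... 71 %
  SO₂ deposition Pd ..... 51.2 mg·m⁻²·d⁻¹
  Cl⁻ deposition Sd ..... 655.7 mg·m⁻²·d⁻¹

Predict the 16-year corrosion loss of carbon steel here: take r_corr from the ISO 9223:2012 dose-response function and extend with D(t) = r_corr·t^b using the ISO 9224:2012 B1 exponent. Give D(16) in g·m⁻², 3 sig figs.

D(16) = 3.18e+03 g·m⁻²

carbon steel: f(T) = +0.150·(T−10) [T≤10 °C] = -0.8400
  sulphur-dioxide contribution → 24.47 μm/a
  chloride contribution → 70.62 μm/a
  ⇒ r_corr(carbon steel) = 95.1 μm/a
Power-law: D(16) = r_corr · 16^0.523
  D(16) = 95.1 × 16^0.523 = 95.1 × 4.263 = 405.4 μm
  Mass loss = 405.4 μm × 7.85 g/cm³ = 3183 g·m⁻²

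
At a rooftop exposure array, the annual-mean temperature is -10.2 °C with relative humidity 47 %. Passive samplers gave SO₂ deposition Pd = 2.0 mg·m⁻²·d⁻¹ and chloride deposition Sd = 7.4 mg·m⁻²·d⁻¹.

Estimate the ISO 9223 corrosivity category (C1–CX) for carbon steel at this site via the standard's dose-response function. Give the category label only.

carbon steel: T≤10 °C ⇒ hinge +0.150·(-10.2−10) = -3.0300
  SO₂ term: 1.77·2.0^0.52·exp(0.02·47-3.0300) = 0.3139
  Sd branch = 0.102·Sd^0.62·e^(0.033·RH+0.04·T) = 1.106 μm/a
  sum: 0.3139 + 1.106 → r_corr = 1.42 μm/a
Category bounds: 1.3…25 μm/a bracket r_corr ⇒ C2

C2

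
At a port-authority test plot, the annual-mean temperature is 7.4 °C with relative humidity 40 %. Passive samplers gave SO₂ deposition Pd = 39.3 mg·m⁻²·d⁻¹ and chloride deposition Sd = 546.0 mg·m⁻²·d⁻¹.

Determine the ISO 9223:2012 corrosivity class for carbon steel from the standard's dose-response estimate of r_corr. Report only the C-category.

C3

carbon steel: T≤10 °C ⇒ hinge +0.150·(7.4−10) = -0.3900
  SO₂ term: 1.77·39.3^0.52·exp(0.02·40-0.3900) = 17.99
  Sd branch = 0.102·Sd^0.62·e^(0.033·RH+0.04·T) = 25.56 μm/a
  sum: 17.99 + 25.56 → r_corr = 43.55 μm/a
Category bounds: 25…50 μm/a bracket r_corr ⇒ C3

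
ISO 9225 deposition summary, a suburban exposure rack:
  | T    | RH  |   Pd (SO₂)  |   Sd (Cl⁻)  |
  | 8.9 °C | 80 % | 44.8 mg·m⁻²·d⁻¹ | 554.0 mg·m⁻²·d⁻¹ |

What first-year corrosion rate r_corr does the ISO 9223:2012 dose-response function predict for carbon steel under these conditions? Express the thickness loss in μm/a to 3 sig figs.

carbon steel: temperature factor f = +0.150·(-1.1) = -0.1650
  Pd branch = 1.77·Pd^0.52·e^(0.02·RH+f) = 53.68 μm/a
  Cl⁻ term: 0.102·554.0^0.62·exp(0.033·80+0.04·8.9) = 102.5
  r_corr = 53.68 + 102.5 = 156.2 μm/a

r_corr = 156 μm/a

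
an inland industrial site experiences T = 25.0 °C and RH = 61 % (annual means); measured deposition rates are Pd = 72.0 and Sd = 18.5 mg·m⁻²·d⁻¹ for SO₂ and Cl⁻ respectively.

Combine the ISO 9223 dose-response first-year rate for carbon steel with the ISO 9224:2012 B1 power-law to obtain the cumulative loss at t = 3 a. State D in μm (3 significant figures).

carbon steel: f(T) = -0.054·(T−10) [T>10 °C] = -0.8100
  sulphur-dioxide contribution → 24.65 μm/a
  chloride contribution → 12.67 μm/a
  total first-year rate 37.32 μm/a
Long-term exponent b (ISO 9224 Table 2, B1) = 0.523
  D(3) = 37.32 × 3^0.523 = 37.32 × 1.776 = 66.3 μm

D(3) = 66.3 μm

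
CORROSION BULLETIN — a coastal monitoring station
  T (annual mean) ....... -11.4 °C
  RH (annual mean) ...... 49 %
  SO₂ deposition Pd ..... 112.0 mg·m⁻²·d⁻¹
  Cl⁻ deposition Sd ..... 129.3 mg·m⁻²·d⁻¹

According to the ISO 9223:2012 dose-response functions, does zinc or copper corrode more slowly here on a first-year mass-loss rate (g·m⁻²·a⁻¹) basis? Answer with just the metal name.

zinc: f(T) = +0.038·(T−10) [T≤10 °C] = -0.8132
  sulphur-dioxide contribution → 0.4345 μm/a
  chloride contribution → 0.1571 μm/a
  ⇒ r_corr(zinc) = 0.5915 μm/a
  mass loss = 0.5915 μm/a × 7.14 g/cm³ = 4.224 g·m⁻²·a⁻¹
copper: temperature factor f = +0.126·(-21.4) = -2.6964
  sulphur-dioxide contribution → 0.02196 μm/a
  chloride contribution → 0.1272 μm/a
  ⇒ r_corr(copper) = 0.1491 μm/a
  mass loss = 0.1491 μm/a × 8.96 g/cm³ = 1.336 g·m⁻²·a⁻¹
Ordering by g·m⁻²·a⁻¹: zinc (4.22) > copper (1.34)

copper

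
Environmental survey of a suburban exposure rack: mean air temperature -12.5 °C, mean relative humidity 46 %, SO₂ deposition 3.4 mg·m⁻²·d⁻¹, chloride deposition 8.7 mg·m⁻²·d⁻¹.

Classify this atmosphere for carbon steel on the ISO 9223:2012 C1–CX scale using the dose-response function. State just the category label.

C2

carbon steel: f(T) = +0.150·(T−10) [T≤10 °C] = -3.3750
  sulphur-dioxide contribution → 0.2872 μm/a
  chloride contribution → 1.079 μm/a
  total first-year rate 1.367 μm/a
1.37 μm/a falls in (1.3, 25] for carbon steel → category C2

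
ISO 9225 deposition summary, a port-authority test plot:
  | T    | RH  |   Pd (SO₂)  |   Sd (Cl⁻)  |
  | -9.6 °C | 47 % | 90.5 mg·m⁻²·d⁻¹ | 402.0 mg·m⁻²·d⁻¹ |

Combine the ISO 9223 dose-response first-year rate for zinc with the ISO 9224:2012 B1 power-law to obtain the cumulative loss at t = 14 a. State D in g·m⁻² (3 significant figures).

D(14) = 44.6 g·m⁻²

zinc: f(T) = +0.038·(T−10) [T≤10 °C] = -0.7448
  Pd branch = 0.0129·Pd^0.44·e^(0.046·RH+f) = 0.3864 μm/a
  Cl⁻ term: 0.0175·402.0^0.57·exp(0.008·47+0.085·-9.6) = 0.3438
  sum: 0.3864 + 0.3438 → r_corr = 0.7302 μm/a
Power-law: D(14) = r_corr · 14^0.813
  D(14) = 0.7302 × 14^0.813 = 0.7302 × 8.547 = 6.241 μm
  Mass loss = 6.241 μm × 7.14 g/cm³ = 44.56 g·m⁻²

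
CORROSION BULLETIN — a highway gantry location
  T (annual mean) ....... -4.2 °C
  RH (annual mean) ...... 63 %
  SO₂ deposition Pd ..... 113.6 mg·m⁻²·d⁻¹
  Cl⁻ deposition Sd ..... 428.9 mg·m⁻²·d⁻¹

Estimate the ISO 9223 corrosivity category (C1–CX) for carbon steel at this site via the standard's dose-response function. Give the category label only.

C3

carbon steel: T≤10 °C ⇒ hinge +0.150·(-4.2−10) = -2.1300
  sulphur-dioxide contribution → 8.688 μm/a
  chloride contribution → 29.55 μm/a
  total first-year rate 38.24 μm/a
38.2 μm/a falls in (25, 50] for carbon steel → category C3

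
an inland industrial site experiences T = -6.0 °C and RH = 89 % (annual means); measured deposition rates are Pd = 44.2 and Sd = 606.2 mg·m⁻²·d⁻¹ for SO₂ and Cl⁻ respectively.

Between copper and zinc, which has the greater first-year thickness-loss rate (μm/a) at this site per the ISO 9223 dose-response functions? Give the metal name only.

copper: T≤10 °C ⇒ hinge +0.126·(-6.0−10) = -2.0160
  sulphur-dioxide contribution → 0.3606 μm/a
  chloride contribution → 1.061 μm/a
  ⇒ r_corr(copper) = 1.422 μm/a
zinc: temperature factor f = +0.038·(-16.0) = -0.6080
  sulphur-dioxide contribution → 2.231 μm/a
  chloride contribution → 0.8258 μm/a
  ⇒ r_corr(zinc) = 3.057 μm/a
Ordering by μm/a: zinc (3.06) > copper (1.42)

zinc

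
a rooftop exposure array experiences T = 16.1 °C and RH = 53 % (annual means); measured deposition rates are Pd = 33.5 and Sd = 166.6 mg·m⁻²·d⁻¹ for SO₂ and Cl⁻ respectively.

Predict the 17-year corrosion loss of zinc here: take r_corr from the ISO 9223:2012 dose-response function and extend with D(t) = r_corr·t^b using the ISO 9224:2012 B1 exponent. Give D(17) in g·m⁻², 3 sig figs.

zinc: f(T) = -0.071·(T−10) [T>10 °C] = -0.4331
  SO₂ term: 0.0129·33.5^0.44·exp(0.046·53-0.4331) = 0.4491
  Cl⁻ term: 0.0175·166.6^0.57·exp(0.008·53+0.085·16.1) = 1.94
  r_corr = 0.4491 + 1.94 = 2.389 μm/a
Power-law: D(17) = r_corr · 17^0.813
  D(17) = 2.389 × 17^0.813 = 2.389 × 10.01 = 23.91 μm
  Mass loss = 23.91 μm × 7.14 g/cm³ = 170.7 g·m⁻²

D(17) = 171 g·m⁻²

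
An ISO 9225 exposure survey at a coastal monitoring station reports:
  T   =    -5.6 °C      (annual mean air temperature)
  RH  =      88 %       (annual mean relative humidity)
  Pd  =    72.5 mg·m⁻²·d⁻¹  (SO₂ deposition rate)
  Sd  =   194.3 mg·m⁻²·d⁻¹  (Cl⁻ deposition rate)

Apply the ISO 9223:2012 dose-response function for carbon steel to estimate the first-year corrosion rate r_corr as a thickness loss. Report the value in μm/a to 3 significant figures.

r_corr = 48.2 μm/a

carbon steel: T≤10 °C ⇒ hinge +0.150·(-5.6−10) = -2.3400
  sulphur-dioxide contribution → 9.193 μm/a
  chloride contribution → 39.03 μm/a
  ⇒ r_corr(carbon steel) = 48.22 μm/a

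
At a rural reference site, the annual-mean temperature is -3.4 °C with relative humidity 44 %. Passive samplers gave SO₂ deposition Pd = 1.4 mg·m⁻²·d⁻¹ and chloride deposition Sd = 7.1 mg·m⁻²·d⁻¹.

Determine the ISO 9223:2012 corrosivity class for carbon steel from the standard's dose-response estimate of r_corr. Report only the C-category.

carbon steel: temperature factor f = +0.150·(-13.4) = -2.0100
  SO₂ term: 1.77·1.4^0.52·exp(0.02·44-2.0100) = 0.6811
  Cl⁻ term: 0.102·7.1^0.62·exp(0.033·44+0.04·-3.4) = 1.282
  sum: 0.6811 + 1.282 → r_corr = 1.963 μm/a
1.96 μm/a falls in (1.3, 25] for carbon steel → category C2

C2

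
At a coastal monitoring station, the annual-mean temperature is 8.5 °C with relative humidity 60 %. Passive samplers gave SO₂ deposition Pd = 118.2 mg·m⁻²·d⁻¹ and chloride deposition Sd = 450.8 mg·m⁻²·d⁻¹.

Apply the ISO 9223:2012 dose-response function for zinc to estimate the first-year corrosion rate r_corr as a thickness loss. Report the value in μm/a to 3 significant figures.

zinc: temperature factor f = +0.038·(-1.5) = -0.0570
  sulphur-dioxide contribution → 1.572 μm/a
  chloride contribution → 1.897 μm/a
  ⇒ r_corr(zinc) = 3.469 μm/a

r_corr = 3.47 μm/a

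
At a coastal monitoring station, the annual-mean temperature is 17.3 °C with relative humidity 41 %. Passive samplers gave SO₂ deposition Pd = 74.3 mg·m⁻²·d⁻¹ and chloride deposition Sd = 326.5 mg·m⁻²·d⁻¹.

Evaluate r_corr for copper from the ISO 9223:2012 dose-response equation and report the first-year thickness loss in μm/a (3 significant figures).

copper: f(T) = -0.080·(T−10) [T>10 °C] = -0.5840
  sulphur-dioxide contribution → 0.1018 μm/a
  chloride contribution → 0.4996 μm/a
  ⇒ r_corr(copper) = 0.6014 μm/a

r_corr = 0.601 μm/a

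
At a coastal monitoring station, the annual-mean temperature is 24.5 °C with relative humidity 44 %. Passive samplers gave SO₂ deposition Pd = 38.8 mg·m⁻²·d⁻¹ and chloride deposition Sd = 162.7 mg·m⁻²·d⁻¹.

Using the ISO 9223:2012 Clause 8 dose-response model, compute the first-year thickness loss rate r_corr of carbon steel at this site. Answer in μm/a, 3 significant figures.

carbon steel: f(T) = -0.054·(T−10) [T>10 °C] = -0.7830
  Pd branch = 1.77·Pd^0.52·e^(0.02·RH+f) = 13.07 μm/a
  Sd branch = 0.102·Sd^0.62·e^(0.033·RH+0.04·T) = 27.28 μm/a
  r_corr = 13.07 + 27.28 = 40.35 μm/a

r_corr = 40.4 μm/a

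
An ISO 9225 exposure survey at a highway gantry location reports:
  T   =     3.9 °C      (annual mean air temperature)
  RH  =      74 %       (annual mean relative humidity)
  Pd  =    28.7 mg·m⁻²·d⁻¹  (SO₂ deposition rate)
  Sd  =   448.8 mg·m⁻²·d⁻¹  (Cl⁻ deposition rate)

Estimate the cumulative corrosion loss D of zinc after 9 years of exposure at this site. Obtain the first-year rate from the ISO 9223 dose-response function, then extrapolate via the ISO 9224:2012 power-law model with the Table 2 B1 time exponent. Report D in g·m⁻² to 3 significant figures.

zinc: T≤10 °C ⇒ hinge +0.038·(3.9−10) = -0.2318
  sulphur-dioxide contribution → 1.348 μm/a
  chloride contribution → 1.431 μm/a
  ⇒ r_corr(zinc) = 2.78 μm/a
ISO 9224: D(t) = r_corr · t^b with b = 0.813 (zinc, B1)
  D(9) = 2.78 × 9^0.813 = 2.78 × 5.968 = 16.59 μm
  Mass loss = 16.59 μm × 7.14 g/cm³ = 118.4 g·m⁻²

D(9) = 118 g·m⁻²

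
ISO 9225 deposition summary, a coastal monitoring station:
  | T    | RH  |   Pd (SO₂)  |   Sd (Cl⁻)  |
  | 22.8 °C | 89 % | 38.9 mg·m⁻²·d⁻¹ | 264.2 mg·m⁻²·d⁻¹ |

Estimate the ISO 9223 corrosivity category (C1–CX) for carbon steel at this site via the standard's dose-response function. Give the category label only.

C5

carbon steel: f(T) = -0.054·(T−10) [T>10 °C] = -0.6912
  SO₂ term: 1.77·38.9^0.52·exp(0.02·89-0.6912) = 35.29
  Sd branch = 0.102·Sd^0.62·e^(0.033·RH+0.04·T) = 152 μm/a
  r_corr = 35.29 + 152 = 187.3 μm/a
ISO 9223 Table 2 (carbon steel): 80 < 187 ≤ 200 μm/a ⇒ C5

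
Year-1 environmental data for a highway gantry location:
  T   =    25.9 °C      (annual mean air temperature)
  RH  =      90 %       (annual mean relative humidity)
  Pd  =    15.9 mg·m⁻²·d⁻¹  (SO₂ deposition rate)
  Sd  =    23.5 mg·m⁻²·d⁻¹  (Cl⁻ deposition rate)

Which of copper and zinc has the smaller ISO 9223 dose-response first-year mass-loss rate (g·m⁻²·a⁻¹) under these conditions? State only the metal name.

zinc

copper: temperature factor f = -0.080·(15.9) = -1.2720
  Pd branch = 0.0053·Pd^0.26·e^(0.059·RH+f) = 0.617 μm/a
  Sd branch = 0.01025·Sd^0.27·e^(0.036·RH+0.049·T) = 2.184 μm/a
  sum: 0.617 + 2.184 → r_corr = 2.801 μm/a
  mass loss = 2.801 μm/a × 8.96 g/cm³ = 25.09 g·m⁻²·a⁻¹
zinc: temperature factor f = -0.071·(15.9) = -1.1289
  SO₂ term: 0.0129·15.9^0.44·exp(0.046·90-1.1289) = 0.8849
  Cl⁻ term: 0.0175·23.5^0.57·exp(0.008·90+0.085·25.9) = 1.965
  sum: 0.8849 + 1.965 → r_corr = 2.85 μm/a
  mass loss = 2.85 μm/a × 7.14 g/cm³ = 20.35 g·m⁻²·a⁻¹
Ordering by g·m⁻²·a⁻¹: copper (25.1) > zinc (20.3)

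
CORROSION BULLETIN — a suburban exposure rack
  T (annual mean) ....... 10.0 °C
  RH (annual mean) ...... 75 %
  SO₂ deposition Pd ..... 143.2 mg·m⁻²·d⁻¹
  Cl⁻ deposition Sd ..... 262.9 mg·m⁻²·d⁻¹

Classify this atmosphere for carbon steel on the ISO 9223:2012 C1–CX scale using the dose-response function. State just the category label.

C5

carbon steel: temperature factor f = +0.150·(0.0) = +0.0000
  Pd branch = 1.77·Pd^0.52·e^(0.02·RH+f) = 104.8 μm/a
  Cl⁻ term: 0.102·262.9^0.62·exp(0.033·75+0.04·10.0) = 57.21
  r_corr = 104.8 + 57.21 = 162 μm/a
162 μm/a falls in (80, 200] for carbon steel → category C5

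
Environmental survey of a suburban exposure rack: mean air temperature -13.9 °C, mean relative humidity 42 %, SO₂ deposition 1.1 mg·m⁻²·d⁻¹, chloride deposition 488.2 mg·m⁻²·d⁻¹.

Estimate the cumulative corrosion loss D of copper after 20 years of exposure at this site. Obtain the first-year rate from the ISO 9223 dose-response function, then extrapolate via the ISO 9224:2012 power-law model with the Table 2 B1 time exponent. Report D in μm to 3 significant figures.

D(20) = 0.947 μm

copper: temperature factor f = +0.126·(-23.9) = -3.0114
  sulphur-dioxide contribution → 0.003187 μm/a
  chloride contribution → 0.1252 μm/a
  total first-year rate 0.1284 μm/a
Long-term exponent b (ISO 9224 Table 2, B1) = 0.667
  D(20) = 0.1284 × 20^0.667 = 0.1284 × 7.375 = 0.9467 μm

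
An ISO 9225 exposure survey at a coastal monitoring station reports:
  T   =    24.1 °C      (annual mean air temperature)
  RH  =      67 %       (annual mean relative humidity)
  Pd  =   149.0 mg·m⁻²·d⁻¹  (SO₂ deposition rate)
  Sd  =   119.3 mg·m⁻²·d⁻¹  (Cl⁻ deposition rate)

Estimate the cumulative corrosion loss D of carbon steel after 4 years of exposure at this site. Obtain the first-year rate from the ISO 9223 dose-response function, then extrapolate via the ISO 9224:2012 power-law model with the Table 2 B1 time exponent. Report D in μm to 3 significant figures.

D(4) = 186 μm

carbon steel: T>10 °C ⇒ hinge -0.054·(24.1−10) = -0.7614
  sulphur-dioxide contribution → 42.59 μm/a
  chloride contribution → 47.32 μm/a
  ⇒ r_corr(carbon steel) = 89.91 μm/a
ISO 9224: D(t) = r_corr · t^b with b = 0.523 (carbon steel, B1)
  D(4) = 89.91 × 4^0.523 = 89.91 × 2.065 = 185.6 μm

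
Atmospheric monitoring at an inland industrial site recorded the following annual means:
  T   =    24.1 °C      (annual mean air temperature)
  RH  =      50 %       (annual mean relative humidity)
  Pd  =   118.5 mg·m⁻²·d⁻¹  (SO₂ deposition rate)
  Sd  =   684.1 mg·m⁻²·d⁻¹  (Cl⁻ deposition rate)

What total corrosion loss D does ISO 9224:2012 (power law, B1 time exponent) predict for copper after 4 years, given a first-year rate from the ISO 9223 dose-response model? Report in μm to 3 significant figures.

D(4) = 3.25 μm

copper: f(T) = -0.080·(T−10) [T>10 °C] = -1.1280
  sulphur-dioxide contribution → 0.1134 μm/a
  chloride contribution → 1.177 μm/a
  ⇒ r_corr(copper) = 1.29 μm/a
ISO 9224: D(t) = r_corr · t^b with b = 0.667 (copper, B1)
  D(4) = 1.29 × 4^0.667 = 1.29 × 2.521 = 3.253 μm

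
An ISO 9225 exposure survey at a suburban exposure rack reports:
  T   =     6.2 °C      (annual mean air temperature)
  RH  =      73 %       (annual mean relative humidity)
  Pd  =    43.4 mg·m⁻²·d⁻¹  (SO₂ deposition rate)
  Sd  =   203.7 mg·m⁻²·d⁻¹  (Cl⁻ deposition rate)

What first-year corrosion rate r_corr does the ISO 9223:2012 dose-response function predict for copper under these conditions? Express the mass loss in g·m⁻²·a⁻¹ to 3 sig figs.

r_corr = 13.1 g·m⁻²·a⁻¹

copper: temperature factor f = +0.126·(-3.8) = -0.4788
  SO₂ term: 0.0053·43.4^0.26·exp(0.059·73-0.4788) = 0.6495
  Sd branch = 0.01025·Sd^0.27·e^(0.036·RH+0.049·T) = 0.808 μm/a
  r_corr = 0.6495 + 0.808 = 1.458 μm/a
Convert to mass loss: 1.458 μm/a × 8.96 g/cm³ = 13.06 g·m⁻²·a⁻¹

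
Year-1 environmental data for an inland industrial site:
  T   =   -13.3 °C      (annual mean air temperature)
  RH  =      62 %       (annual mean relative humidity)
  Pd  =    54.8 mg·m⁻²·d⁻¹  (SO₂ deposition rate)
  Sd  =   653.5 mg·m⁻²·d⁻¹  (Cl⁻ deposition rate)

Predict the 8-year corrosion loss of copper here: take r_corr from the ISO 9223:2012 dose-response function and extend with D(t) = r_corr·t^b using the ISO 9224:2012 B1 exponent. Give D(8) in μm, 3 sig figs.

D(8) = 1.27 μm

copper: f(T) = +0.126·(T−10) [T≤10 °C] = -2.9358
  SO₂ term: 0.0053·54.8^0.26·exp(0.059·62-2.9358) = 0.0309
  Sd branch = 0.01025·Sd^0.27·e^(0.036·RH+0.049·T) = 0.2865 μm/a
  r_corr = 0.0309 + 0.2865 = 0.3174 μm/a
Power-law: D(8) = r_corr · 8^0.667
  D(8) = 0.3174 × 8^0.667 = 0.3174 × 4.003 = 1.271 μm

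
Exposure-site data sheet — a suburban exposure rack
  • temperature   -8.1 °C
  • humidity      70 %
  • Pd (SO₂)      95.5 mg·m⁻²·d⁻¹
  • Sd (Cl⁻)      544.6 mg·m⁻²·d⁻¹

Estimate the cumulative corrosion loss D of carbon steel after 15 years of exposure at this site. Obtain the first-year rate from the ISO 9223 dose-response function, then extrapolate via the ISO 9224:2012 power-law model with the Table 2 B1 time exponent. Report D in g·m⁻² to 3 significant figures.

D(15) = 1.36e+03 g·m⁻²

carbon steel: temperature factor f = +0.150·(-18.1) = -2.7150
  sulphur-dioxide contribution → 5.087 μm/a
  chloride contribution → 36.94 μm/a
  total first-year rate 42.03 μm/a
Power-law: D(15) = r_corr · 15^0.523
  D(15) = 42.03 × 15^0.523 = 42.03 × 4.122 = 173.2 μm
  Mass loss = 173.2 μm × 7.85 g/cm³ = 1360 g·m⁻²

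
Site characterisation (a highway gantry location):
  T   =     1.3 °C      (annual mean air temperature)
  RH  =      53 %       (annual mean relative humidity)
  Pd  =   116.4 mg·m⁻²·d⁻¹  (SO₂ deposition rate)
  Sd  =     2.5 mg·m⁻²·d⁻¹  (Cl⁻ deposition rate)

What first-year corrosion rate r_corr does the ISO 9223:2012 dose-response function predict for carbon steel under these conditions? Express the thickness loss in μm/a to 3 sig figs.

carbon steel: temperature factor f = +0.150·(-8.7) = -1.3050
  SO₂ term: 1.77·116.4^0.52·exp(0.02·53-1.3050) = 16.44
  Sd branch = 0.102·Sd^0.62·e^(0.033·RH+0.04·T) = 1.09 μm/a
  r_corr = 16.44 + 1.09 = 17.53 μm/a

r_corr = 17.5 μm/a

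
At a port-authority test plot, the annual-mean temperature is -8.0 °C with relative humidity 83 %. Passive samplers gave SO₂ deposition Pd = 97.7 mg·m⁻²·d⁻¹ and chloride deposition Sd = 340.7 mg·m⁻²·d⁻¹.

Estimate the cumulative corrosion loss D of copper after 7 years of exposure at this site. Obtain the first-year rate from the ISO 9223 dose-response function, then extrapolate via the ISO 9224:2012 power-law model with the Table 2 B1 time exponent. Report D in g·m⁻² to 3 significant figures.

D(7) = 29.7 g·m⁻²

copper: temperature factor f = +0.126·(-18.0) = -2.2680
  SO₂ term: 0.0053·97.7^0.26·exp(0.059·83-2.2680) = 0.2418
  Cl⁻ term: 0.01025·340.7^0.27·exp(0.036·83+0.049·-8.0) = 0.6636
  r_corr = 0.2418 + 0.6636 = 0.9054 μm/a
Power-law: D(7) = r_corr · 7^0.667
  D(7) = 0.9054 × 7^0.667 = 0.9054 × 3.662 = 3.315 μm
  Mass loss = 3.315 μm × 8.96 g/cm³ = 29.7 g·m⁻²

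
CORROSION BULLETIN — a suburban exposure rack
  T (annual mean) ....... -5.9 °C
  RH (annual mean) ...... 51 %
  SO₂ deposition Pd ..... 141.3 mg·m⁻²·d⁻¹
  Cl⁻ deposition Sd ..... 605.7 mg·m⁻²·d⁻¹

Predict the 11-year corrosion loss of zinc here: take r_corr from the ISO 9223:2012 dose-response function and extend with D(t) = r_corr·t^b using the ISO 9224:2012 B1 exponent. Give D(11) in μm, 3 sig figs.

zinc: f(T) = +0.038·(T−10) [T≤10 °C] = -0.6042
  Pd branch = 0.0129·Pd^0.44·e^(0.046·RH+f) = 0.6503 μm/a
  Sd branch = 0.0175·Sd^0.57·e^(0.008·RH+0.085·T) = 0.6142 μm/a
  sum: 0.6503 + 0.6142 → r_corr = 1.265 μm/a
Long-term exponent b (ISO 9224 Table 2, B1) = 0.813
  D(11) = 1.265 × 11^0.813 = 1.265 × 7.025 = 8.883 μm

D(11) = 8.88 μm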